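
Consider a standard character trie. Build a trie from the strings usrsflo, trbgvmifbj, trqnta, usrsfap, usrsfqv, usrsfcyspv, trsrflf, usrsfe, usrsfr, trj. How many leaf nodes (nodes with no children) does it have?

Leaves are exactly the stored words that no other stored word extends.
Those words: "trbgvmifbj", "trj", "trqnta", "trsrflf", "usrsfap", "usrsfcyspv", "usrsfe", "usrsflo", "usrsfqv", "usrsfr"
Leaf count: 10

10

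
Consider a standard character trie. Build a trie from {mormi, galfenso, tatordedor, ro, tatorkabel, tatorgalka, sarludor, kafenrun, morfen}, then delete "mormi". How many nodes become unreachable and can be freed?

A node on "mormi"'s path can go only if nothing else ends at it or branches off below it.
The suffix "mi" (2 nodes) is used only by "mormi"; the node for "mor" still has the child "f", so pruning stops there.
Nodes removed: 2

2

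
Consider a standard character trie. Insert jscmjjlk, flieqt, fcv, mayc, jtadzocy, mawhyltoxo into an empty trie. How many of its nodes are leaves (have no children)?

A leaf is a node with no children — equivalently, the end of a word that is not a proper prefix of any other stored word.
Those words: "fcv", "flieqt", "jscmjjlk", "jtadzocy", "mawhyltoxo", "mayc"
Leaf count: 6

6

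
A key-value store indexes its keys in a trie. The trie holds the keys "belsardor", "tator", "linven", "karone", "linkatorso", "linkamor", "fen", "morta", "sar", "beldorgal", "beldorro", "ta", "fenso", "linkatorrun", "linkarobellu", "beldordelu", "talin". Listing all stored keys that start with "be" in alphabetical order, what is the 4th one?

Filter for "be…" and sort: "beldordelu", "beldorgal", "beldorro", "belsardor"
Position 4: belsardor

belsardor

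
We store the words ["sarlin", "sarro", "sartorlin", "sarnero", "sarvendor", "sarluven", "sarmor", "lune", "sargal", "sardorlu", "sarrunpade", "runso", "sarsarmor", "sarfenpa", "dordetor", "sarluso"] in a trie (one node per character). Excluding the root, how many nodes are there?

75

Count nodes per top-level branch (shared prefixes stored once):
  'd'-branch (dordetor): 8 nodes
  'l'-branch (lune): 4 nodes
  'r'-branch (runso): 5 nodes
  's'-branch (sardorlu, sarfenpa, sargal, sarlin, sarluso, sarluven, sarmor, sarnero, sarro, sarrunpade, sarsarmor, sartorlin, sarvendor): 58 nodes
Sum: 75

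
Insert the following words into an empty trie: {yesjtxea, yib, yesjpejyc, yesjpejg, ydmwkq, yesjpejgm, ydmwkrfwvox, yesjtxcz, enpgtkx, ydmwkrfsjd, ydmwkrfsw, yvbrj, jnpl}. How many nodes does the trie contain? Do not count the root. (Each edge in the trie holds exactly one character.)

49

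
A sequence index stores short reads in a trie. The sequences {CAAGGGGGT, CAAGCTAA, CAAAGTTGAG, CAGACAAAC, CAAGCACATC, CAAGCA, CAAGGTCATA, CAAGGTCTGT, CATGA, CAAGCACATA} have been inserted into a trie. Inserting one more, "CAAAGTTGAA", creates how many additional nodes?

1

Walking "CAAAGTTGAA" from the root, the first 9 characters ("CAAAGTTGA") follow existing edges; "A" is the first miss.
Each of the 1 remaining characters creates one node.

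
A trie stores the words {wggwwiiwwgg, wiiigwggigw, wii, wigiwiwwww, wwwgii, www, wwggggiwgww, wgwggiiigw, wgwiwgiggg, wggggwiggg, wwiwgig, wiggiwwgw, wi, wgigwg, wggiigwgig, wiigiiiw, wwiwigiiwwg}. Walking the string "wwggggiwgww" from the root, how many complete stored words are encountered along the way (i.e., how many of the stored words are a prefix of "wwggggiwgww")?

1

Check each prefix of "wwggggiwgww" against the stored set — each match is an end-marker on the path.
Prefixes of the query that are stored words: "wwggggiwgww"
Count: 1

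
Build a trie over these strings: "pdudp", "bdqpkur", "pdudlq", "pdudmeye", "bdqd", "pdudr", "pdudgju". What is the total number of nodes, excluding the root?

23

Trie structure (* marks end of a word):
(root)
├─ b
│  └─ d
│     └─ q
│        ├─ d *
│        └─ p
│           └─ k
│              └─ u
│                 └─ r *
└─ p
   └─ d
      └─ u
         └─ d
            ├─ g
            │  └─ j
            │     └─ u *
            ├─ l
            │  └─ q *
            ├─ m
            │  └─ e
            │     └─ y
            │        └─ e *
            ├─ p *
            └─ r *
Counting every labelled node above: 23.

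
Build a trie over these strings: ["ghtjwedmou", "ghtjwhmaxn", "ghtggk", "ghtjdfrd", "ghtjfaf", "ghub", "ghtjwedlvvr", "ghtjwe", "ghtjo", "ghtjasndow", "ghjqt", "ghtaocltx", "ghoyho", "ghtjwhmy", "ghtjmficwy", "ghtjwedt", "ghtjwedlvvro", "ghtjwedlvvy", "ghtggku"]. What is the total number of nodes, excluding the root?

62

For each word, the new-node count is its length minus the longest prefix already in the trie:
  "ghtjwedmou" → 10 new (g, h, t, j, w, e, d, m, o, u)
  "ghtjwhmaxn" → prefix "ghtjw" already present; 5 new (h, m, a, x, n)
  "ghtggk" → prefix "ght" already present; 3 new (g, g, k)
  "ghtjdfrd" → prefix "ghtj" already present; 4 new (d, f, r, d)
  "ghtjfaf" → prefix "ghtj" already present; 3 new (f, a, f)
  "ghub" → prefix "gh" already present; 2 new (u, b)
  "ghtjwedlvvr" → prefix "ghtjwed" already present; 4 new (l, v, v, r)
  "ghtjwe" → prefix "ghtjwe" already present; 0 new (none)
  "ghtjo" → prefix "ghtj" already present; 1 new (o)
  "ghtjasndow" → prefix "ghtj" already present; 6 new (a, s, n, d, o, w)
  "ghjqt" → prefix "gh" already present; 3 new (j, q, t)
  "ghtaocltx" → prefix "ght" already present; 6 new (a, o, c, l, t, x)
  "ghoyho" → prefix "gh" already present; 4 new (o, y, h, o)
  "ghtjwhmy" → prefix "ghtjwhm" already present; 1 new (y)
  "ghtjmficwy" → prefix "ghtj" already present; 6 new (m, f, i, c, w, y)
  "ghtjwedt" → prefix "ghtjwed" already present; 1 new (t)
  "ghtjwedlvvro" → prefix "ghtjwedlvvr" already present; 1 new (o)
  "ghtjwedlvvy" → prefix "ghtjwedlvv" already present; 1 new (y)
  "ghtggku" → prefix "ghtggk" already present; 1 new (u)
Total nodes = 10 + 5 + 3 + 4 + 3 + 2 + 4 + 0 + 1 + 6 + 3 + 6 + 4 + 1 + 6 + 1 + 1 + 1 + 1 = 62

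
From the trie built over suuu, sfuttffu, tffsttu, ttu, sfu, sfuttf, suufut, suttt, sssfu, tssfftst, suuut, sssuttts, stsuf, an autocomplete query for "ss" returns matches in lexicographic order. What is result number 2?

DFS of the "ss" subtree visits, in order: "sssfu", "sssuttts"
The 2nd is sssuttts.

sssuttts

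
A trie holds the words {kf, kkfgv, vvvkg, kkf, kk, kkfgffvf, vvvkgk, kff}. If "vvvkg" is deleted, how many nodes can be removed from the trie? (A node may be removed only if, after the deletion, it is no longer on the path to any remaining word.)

After clearing the end-marker at "vvvkg", prune upward until reaching a node still needed by another word.
Every node on "vvvkg" is still needed (e.g. by "vvvkgk"), so nothing is freed.
Nodes removed: 0

0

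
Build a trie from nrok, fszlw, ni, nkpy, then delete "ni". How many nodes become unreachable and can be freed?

1

A node on "ni"'s path can go only if nothing else ends at it or branches off below it.
The suffix "i" (1 node) is used only by "ni"; the node for "n" still has the child "r", so pruning stops there.
Nodes removed: 1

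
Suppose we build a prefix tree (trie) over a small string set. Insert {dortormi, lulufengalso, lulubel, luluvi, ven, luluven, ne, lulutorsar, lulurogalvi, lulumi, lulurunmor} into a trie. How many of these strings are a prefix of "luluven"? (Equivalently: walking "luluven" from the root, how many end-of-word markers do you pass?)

Check each prefix of "luluven" against the stored set — each match is an end-marker on the path.
Prefixes of the query that are stored words: "luluven"
Count: 1

1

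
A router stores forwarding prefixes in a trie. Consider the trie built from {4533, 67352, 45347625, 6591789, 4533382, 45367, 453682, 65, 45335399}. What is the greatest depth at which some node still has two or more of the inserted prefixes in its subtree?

Look for the deepest trie node that still has at least two words in its subtree.
e.g. "4533" and "4533382" share the prefix "4533" of length 4; no pair shares a longer one.
Longest shared-prefix length: 4

4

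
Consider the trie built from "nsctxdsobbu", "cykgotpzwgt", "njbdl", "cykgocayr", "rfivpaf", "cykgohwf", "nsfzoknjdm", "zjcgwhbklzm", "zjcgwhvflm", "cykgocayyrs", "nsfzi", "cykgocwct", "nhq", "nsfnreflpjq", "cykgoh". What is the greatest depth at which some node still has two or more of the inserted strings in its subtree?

Look for the deepest trie node that still has at least two words in its subtree.
"cykgocayr" and "cykgocayyrs" agree on "cykgocay" (8 characters) before diverging; nothing deeper is shared.
Longest shared-prefix length: 8

8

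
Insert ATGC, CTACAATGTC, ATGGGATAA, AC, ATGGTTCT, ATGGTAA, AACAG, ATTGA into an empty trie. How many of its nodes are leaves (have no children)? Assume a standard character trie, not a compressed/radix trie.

8

Leaves are exactly the stored words that no other stored word extends.
Those words: "AACAG", "AC", "ATGC", "ATGGGATAA", "ATGGTAA", "ATGGTTCT", "ATTGA", "CTACAATGTC"
Leaf count: 8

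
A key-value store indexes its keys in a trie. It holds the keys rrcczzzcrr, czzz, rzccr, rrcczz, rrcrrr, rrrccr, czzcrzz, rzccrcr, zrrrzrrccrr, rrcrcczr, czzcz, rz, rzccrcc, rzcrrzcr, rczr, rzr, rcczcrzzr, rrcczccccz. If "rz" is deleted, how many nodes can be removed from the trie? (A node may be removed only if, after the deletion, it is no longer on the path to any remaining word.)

Walk "rz" from the leaf back toward the root, removing each node that no remaining word uses.
Every node on "rz" is still needed (e.g. by "rzccr"), so nothing is freed.
Nodes removed: 0

0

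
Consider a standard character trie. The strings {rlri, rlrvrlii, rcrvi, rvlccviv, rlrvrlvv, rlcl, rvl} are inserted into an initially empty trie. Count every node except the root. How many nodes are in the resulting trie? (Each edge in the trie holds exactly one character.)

24

Insert word by word; a character creates a node only if that edge doesn't already exist:
  "rlri" → 4 new (r, l, r, i)
  "rlrvrlii" → prefix "rlr" already present; 5 new (v, r, l, i, i)
  "rcrvi" → prefix "r" already present; 4 new (c, r, v, i)
  "rvlccviv" → prefix "r" already present; 7 new (v, l, c, c, v, i, v)
  "rlrvrlvv" → prefix "rlrvrl" already present; 2 new (v, v)
  "rlcl" → prefix "rl" already present; 2 new (c, l)
  "rvl" → prefix "rvl" already present; 0 new (none)
Total nodes = 4 + 5 + 4 + 7 + 2 + 2 + 0 = 24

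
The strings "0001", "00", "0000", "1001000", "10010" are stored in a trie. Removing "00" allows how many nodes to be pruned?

0

Walk "00" from the leaf back toward the root, removing each node that no remaining word uses.
Every node on "00" is still needed (e.g. by "0001"), so nothing is freed.
Nodes removed: 0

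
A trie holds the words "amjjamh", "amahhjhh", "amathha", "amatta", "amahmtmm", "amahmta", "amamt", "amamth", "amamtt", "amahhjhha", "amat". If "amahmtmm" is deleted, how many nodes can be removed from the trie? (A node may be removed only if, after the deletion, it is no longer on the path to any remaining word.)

2

A node on "amahmtmm"'s path can go only if nothing else ends at it or branches off below it.
The suffix "mm" (2 nodes) is used only by "amahmtmm"; the node for "amahmt" still has the child "a", so pruning stops there.
Nodes removed: 2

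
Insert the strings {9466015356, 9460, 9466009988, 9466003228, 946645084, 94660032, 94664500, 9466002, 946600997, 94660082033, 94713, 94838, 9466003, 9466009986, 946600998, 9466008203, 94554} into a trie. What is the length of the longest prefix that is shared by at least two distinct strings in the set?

10

The deepest shared node is where two words last agree before diverging.
e.g. "9466008203" and "94660082033" share the prefix "9466008203" of length 10; no pair shares a longer one.
Longest shared-prefix length: 10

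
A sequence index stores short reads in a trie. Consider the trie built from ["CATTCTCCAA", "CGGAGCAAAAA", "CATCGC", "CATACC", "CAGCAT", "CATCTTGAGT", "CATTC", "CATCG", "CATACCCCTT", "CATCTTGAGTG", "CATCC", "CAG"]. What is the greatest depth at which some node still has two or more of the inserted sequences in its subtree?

10

Look for the deepest trie node that still has at least two words in its subtree.
"CATCTTGAGT" and "CATCTTGAGTG" agree on "CATCTTGAGT" (10 characters) before diverging; nothing deeper is shared.
Longest shared-prefix length: 10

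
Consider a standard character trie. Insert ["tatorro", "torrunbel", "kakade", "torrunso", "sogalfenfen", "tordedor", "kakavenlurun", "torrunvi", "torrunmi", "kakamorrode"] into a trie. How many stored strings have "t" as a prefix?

Walk to "t"; the words in its subtree are exactly those with that prefix.
Words under "t": tatorro, tordedor, torrunbel, torrunmi, torrunso, torrunvi
Count: 6

6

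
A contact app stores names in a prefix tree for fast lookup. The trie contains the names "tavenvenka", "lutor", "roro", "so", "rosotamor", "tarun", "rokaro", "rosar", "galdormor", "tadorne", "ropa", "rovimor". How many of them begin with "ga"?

Walk to "ga"; the words in its subtree are exactly those with that prefix.
Words under "ga": galdormor
Count: 1

1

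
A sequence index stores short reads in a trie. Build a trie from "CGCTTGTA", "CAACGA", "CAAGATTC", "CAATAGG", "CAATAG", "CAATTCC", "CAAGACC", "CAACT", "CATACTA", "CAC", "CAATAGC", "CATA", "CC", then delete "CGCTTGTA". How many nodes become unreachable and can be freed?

After clearing the end-marker at "CGCTTGTA", prune upward until reaching a node still needed by another word.
The suffix "GCTTGTA" (7 nodes) is used only by "CGCTTGTA"; the node for "C" still has the child "A", so pruning stops there.
Nodes removed: 7

7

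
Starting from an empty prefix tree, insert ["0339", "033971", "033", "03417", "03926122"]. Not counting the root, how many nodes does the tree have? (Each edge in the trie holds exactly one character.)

15

For each word, the new-node count is its length minus the longest prefix already in the trie:
  "0339" → 4 new (0, 3, 3, 9)
  "033971" → prefix "0339" already present; 2 new (7, 1)
  "033" → prefix "033" already present; 0 new (none)
  "03417" → prefix "03" already present; 3 new (4, 1, 7)
  "03926122" → prefix "03" already present; 6 new (9, 2, 6, 1, 2, 2)
Total nodes = 4 + 2 + 0 + 3 + 6 = 15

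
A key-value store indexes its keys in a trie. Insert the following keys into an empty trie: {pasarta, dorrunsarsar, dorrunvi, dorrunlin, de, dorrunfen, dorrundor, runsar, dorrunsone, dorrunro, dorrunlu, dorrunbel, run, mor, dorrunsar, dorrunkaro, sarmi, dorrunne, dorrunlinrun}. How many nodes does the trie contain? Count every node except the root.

63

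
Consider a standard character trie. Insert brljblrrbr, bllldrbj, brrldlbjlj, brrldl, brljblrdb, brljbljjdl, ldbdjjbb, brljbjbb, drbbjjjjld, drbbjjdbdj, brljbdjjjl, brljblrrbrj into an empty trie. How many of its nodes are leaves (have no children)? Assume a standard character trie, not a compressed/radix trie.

A leaf is a node with no children — equivalently, the end of a word that is not a proper prefix of any other stored word.
Those words: "bllldrbj", "brljbdjjjl", "brljbjbb", "brljbljjdl", "brljblrdb", "brljblrrbrj", "brrldlbjlj", "drbbjjdbdj", "drbbjjjjld", "ldbdjjbb"
Leaf count: 10

10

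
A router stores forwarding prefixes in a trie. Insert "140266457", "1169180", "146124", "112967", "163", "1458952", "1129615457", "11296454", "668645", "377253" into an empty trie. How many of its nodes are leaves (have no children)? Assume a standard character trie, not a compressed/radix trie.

A leaf is a node with no children — equivalently, the end of a word that is not a proper prefix of any other stored word.
Those words: "1129615457", "11296454", "112967", "1169180", "140266457", "1458952", "146124", "163", "377253", "668645"
Leaf count: 10

10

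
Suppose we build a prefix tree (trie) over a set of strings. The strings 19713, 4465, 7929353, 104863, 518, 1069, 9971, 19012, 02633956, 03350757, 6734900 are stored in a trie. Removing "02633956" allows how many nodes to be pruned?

7

A node on "02633956"'s path can go only if nothing else ends at it or branches off below it.
The suffix "2633956" (7 nodes) is used only by "02633956"; the node for "0" still has the child "3", so pruning stops there.
Nodes removed: 7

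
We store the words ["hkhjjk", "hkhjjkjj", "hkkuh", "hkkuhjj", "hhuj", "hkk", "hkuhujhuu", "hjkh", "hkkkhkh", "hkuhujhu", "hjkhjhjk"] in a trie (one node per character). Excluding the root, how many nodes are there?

For each word, the new-node count is its length minus the longest prefix already in the trie:
  "hkhjjk" → 6 new (h, k, h, j, j, k)
  "hkhjjkjj" → prefix "hkhjjk" already present; 2 new (j, j)
  "hkkuh" → prefix "hk" already present; 3 new (k, u, h)
  "hkkuhjj" → prefix "hkkuh" already present; 2 new (j, j)
  "hhuj" → prefix "h" already present; 3 new (h, u, j)
  "hkk" → prefix "hkk" already present; 0 new (none)
  "hkuhujhuu" → prefix "hk" already present; 7 new (u, h, u, j, h, u, u)
  "hjkh" → prefix "h" already present; 3 new (j, k, h)
  "hkkkhkh" → prefix "hkk" already present; 4 new (k, h, k, h)
  "hkuhujhu" → prefix "hkuhujhu" already present; 0 new (none)
  "hjkhjhjk" → prefix "hjkh" already present; 4 new (j, h, j, k)
Total nodes = 6 + 2 + 3 + 2 + 3 + 0 + 7 + 3 + 4 + 0 + 4 = 34

34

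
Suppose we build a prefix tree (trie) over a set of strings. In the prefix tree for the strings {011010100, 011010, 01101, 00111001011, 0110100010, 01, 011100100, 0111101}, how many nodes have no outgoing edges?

Leaves are exactly the stored words that no other stored word extends.
Those words: "00111001011", "0110100010", "011010100", "011100100", "0111101"
Leaf count: 5

5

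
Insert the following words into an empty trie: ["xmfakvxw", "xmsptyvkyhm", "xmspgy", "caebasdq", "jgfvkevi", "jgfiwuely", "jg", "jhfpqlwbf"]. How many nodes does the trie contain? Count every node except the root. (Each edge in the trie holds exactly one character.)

Count nodes per top-level branch (shared prefixes stored once):
  'c'-branch (caebasdq): 8 nodes
  'j'-branch (jg, jgfiwuely, jgfvkevi, jhfpqlwbf): 22 nodes
  'x'-branch (xmfakvxw, xmspgy, xmsptyvkyhm): 19 nodes
Sum: 49

49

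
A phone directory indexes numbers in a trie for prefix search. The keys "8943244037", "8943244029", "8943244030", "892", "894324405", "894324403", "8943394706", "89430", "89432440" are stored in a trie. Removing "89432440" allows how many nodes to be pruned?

0

Walk "89432440" from the leaf back toward the root, removing each node that no remaining word uses.
Every node on "89432440" is still needed (e.g. by "8943244037"), so nothing is freed.
Nodes removed: 0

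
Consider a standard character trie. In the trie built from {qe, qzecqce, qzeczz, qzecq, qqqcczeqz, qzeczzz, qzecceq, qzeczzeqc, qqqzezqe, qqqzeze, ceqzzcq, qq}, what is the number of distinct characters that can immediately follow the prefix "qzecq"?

Walk "qzecq" from the root, arriving at one node.
Distinct next characters after "qzecq": c.
That node has 1 child edge.

1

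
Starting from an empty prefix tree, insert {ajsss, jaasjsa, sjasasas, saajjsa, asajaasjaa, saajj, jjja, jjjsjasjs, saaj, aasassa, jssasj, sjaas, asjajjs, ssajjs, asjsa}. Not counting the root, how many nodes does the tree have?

Insert word by word; a character creates a node only if that edge doesn't already exist:
  "ajsss" → 5 new (a, j, s, s, s)
  "jaasjsa" → 7 new (j, a, a, s, j, s, a)
  "sjasasas" → 8 new (s, j, a, s, a, s, a, s)
  "saajjsa" → prefix "s" already present; 6 new (a, a, j, j, s, a)
  "asajaasjaa" → prefix "a" already present; 9 new (s, a, j, a, a, s, j, a, a)
  "saajj" → prefix "saajj" already present; 0 new (none)
  "jjja" → prefix "j" already present; 3 new (j, j, a)
  "jjjsjasjs" → prefix "jjj" already present; 6 new (s, j, a, s, j, s)
  "saaj" → prefix "saaj" already present; 0 new (none)
  "aasassa" → prefix "a" already present; 6 new (a, s, a, s, s, a)
  "jssasj" → prefix "j" already present; 5 new (s, s, a, s, j)
  "sjaas" → prefix "sja" already present; 2 new (a, s)
  "asjajjs" → prefix "as" already present; 5 new (j, a, j, j, s)
  "ssajjs" → prefix "s" already present; 5 new (s, a, j, j, s)
  "asjsa" → prefix "asj" already present; 2 new (s, a)
Total nodes = 5 + 7 + 8 + 6 + 9 + 0 + 3 + 6 + 0 + 6 + 5 + 2 + 5 + 5 + 2 = 69

69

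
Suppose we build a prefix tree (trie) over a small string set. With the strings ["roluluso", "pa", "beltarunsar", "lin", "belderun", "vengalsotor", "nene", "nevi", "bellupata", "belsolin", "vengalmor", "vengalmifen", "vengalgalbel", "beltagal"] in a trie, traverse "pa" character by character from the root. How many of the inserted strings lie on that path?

1

Walk "pa" from the root; an end-of-word marker is hit whenever a stored word is a prefix of "pa".
Prefixes of the query that are stored words: "pa"
Count: 1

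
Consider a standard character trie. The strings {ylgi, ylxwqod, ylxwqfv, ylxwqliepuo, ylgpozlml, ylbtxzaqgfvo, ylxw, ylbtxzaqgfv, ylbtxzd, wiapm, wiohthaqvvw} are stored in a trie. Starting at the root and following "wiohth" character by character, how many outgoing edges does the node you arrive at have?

1

Follow the path "wiohth" to its node, then look at its outgoing edges.
Distinct next characters after "wiohth": a.
That node has 1 child edge.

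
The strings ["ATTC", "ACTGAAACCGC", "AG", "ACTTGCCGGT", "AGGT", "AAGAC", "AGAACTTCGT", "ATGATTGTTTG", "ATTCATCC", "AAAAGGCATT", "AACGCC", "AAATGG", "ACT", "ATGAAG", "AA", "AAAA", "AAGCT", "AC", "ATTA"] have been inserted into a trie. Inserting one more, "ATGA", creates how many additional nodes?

0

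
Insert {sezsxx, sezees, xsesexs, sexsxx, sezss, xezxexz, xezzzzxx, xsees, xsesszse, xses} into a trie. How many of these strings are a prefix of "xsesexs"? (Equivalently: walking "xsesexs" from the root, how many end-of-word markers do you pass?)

2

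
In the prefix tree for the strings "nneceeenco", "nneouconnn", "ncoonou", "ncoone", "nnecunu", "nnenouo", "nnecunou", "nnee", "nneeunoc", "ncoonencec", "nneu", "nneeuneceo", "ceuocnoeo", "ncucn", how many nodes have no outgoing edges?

Leaves are exactly the stored words that no other stored word extends.
Those words: "ceuocnoeo", "ncoonencec", "ncoonou", "ncucn", "nneceeenco", "nnecunou", "nnecunu", "nneeuneceo", "nneeunoc", "nnenouo", "nneouconnn", "nneu"
Leaf count: 12

12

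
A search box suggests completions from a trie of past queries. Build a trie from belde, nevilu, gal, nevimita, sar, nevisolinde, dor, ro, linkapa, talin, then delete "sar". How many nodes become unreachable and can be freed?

3

After clearing the end-marker at "sar", prune upward until reaching a node still needed by another word.
No other word shares any prefix with "sar", so all 3 of its nodes go.
Nodes removed: 3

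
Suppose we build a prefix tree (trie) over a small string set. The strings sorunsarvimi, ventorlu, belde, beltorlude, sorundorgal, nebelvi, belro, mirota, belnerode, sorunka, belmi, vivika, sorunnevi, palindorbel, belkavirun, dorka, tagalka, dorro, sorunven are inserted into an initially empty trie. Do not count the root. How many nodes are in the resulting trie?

Insert word by word; a character creates a node only if that edge doesn't already exist:
  "sorunsarvimi" → 12 new (s, o, r, u, n, s, a, r, v, i, m, i)
  "ventorlu" → 8 new (v, e, n, t, o, r, l, u)
  "belde" → 5 new (b, e, l, d, e)
  "beltorlude" → prefix "bel" already present; 7 new (t, o, r, l, u, d, e)
  "sorundorgal" → prefix "sorun" already present; 6 new (d, o, r, g, a, l)
  "nebelvi" → 7 new (n, e, b, e, l, v, i)
  "belro" → prefix "bel" already present; 2 new (r, o)
  "mirota" → 6 new (m, i, r, o, t, a)
  "belnerode" → prefix "bel" already present; 6 new (n, e, r, o, d, e)
  "sorunka" → prefix "sorun" already present; 2 new (k, a)
  "belmi" → prefix "bel" already present; 2 new (m, i)
  "vivika" → prefix "v" already present; 5 new (i, v, i, k, a)
  "sorunnevi" → prefix "sorun" already present; 4 new (n, e, v, i)
  "palindorbel" → 11 new (p, a, l, i, n, d, o, r, b, e, l)
  "belkavirun" → prefix "bel" already present; 7 new (k, a, v, i, r, u, n)
  "dorka" → 5 new (d, o, r, k, a)
  "tagalka" → 7 new (t, a, g, a, l, k, a)
  "dorro" → prefix "dor" already present; 2 new (r, o)
  "sorunven" → prefix "sorun" already present; 3 new (v, e, n)
Total nodes = 12 + 8 + 5 + 7 + 6 + 7 + 2 + 6 + 6 + 2 + 2 + 5 + 4 + 11 + 7 + 5 + 7 + 2 + 3 = 107

107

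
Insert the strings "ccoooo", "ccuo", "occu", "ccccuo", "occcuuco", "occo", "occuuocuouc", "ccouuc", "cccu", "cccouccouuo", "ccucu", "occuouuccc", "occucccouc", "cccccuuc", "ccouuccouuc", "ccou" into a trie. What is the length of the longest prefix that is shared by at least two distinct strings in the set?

6

Look for the deepest trie node that still has at least two words in its subtree.
"ccouuc" and "ccouuccouuc" agree on "ccouuc" (6 characters) before diverging; nothing deeper is shared.
Longest shared-prefix length: 6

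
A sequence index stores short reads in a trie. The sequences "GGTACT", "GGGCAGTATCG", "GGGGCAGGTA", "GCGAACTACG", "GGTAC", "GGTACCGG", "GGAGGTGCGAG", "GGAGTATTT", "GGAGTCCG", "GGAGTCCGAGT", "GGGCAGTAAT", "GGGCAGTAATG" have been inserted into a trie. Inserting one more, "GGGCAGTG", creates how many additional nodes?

The longest prefix of "GGGCAGTG" already in the trie is "GGGCAGT" (length 7).
New nodes needed: |"GGGCAGTG"| − 7 = 8 − 7 = 1.

1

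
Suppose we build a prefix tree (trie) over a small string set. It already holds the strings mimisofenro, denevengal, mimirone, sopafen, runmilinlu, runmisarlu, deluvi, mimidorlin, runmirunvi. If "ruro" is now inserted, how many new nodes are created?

Walking "ruro" from the root, the first 2 characters ("ru") follow existing edges; "r" is the first miss.
Each of the 2 remaining characters creates one node.

2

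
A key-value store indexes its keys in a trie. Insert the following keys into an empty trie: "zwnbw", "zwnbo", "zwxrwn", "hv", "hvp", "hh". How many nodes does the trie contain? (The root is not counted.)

14

Count nodes per top-level branch (shared prefixes stored once):
  'h'-branch (hh, hv, hvp): 4 nodes
  'z'-branch (zwnbo, zwnbw, zwxrwn): 10 nodes
Sum: 14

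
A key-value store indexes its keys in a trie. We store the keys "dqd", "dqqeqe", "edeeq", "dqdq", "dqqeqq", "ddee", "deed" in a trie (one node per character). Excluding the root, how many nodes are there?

Count nodes per top-level branch (shared prefixes stored once):
  'd'-branch (ddee, deed, dqd, dqdq, dqqeqe, dqqeqq): 15 nodes
  'e'-branch (edeeq): 5 nodes
Sum: 20

20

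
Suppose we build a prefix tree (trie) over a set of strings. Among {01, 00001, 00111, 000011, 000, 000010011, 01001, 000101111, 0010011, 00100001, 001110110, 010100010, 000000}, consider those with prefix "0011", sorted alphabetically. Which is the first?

Filter for "0011…" and sort: "00111", "001110110"
Position 1: 00111

00111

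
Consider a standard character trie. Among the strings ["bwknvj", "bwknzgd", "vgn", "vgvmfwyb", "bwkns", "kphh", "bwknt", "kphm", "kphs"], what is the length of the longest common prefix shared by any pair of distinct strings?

The deepest shared node is where two words last agree before diverging.
e.g. "bwkns" and "bwknt" share the prefix "bwkn" of length 4; no pair shares a longer one.
Longest shared-prefix length: 4

4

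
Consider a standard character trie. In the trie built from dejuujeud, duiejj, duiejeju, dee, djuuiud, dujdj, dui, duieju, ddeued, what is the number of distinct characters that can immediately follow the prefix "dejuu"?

1

Walk "dejuu" from the root, arriving at one node.
Distinct next characters after "dejuu": j.
That node has 1 child edge.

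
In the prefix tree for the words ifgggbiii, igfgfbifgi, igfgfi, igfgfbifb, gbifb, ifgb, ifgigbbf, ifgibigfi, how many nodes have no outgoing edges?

A leaf is a node with no children — equivalently, the end of a word that is not a proper prefix of any other stored word.
Those words: "gbifb", "ifgb", "ifgggbiii", "ifgibigfi", "ifgigbbf", "igfgfbifb", "igfgfbifgi", "igfgfi"
Leaf count: 8

8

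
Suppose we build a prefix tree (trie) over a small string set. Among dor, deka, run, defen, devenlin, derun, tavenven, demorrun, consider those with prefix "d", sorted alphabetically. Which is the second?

DFS of the "d" subtree visits, in order: "defen", "deka", "demorrun", "derun", "devenlin", "dor"
Position 2: deka

deka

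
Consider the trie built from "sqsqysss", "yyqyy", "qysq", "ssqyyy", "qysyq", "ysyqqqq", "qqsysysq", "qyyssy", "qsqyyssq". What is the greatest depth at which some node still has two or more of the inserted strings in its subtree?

3

Equivalently: take the maximum, over all pairs, of their longest common prefix length.
"qysq" and "qysyq" agree on "qys" (3 characters) before diverging; nothing deeper is shared.
Longest shared-prefix length: 3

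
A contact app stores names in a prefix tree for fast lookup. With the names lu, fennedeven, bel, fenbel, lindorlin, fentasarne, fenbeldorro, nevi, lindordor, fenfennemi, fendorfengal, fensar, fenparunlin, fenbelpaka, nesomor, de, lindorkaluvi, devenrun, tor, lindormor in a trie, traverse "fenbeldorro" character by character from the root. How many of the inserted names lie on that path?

2

Walk "fenbeldorro" from the root; an end-of-word marker is hit whenever a stored word is a prefix of "fenbeldorro".
Prefixes of the query that are stored words: "fenbel", "fenbeldorro"
Count: 2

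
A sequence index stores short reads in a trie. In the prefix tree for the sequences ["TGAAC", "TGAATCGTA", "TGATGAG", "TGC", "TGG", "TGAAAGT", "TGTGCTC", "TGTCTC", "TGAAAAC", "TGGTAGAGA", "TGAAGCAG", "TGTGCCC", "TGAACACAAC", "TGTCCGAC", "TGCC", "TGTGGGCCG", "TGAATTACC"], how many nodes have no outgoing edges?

Leaves are exactly the stored words that no other stored word extends.
Those words: "TGAAAAC", "TGAAAGT", "TGAACACAAC", "TGAAGCAG", "TGAATCGTA", "TGAATTACC", "TGATGAG", "TGCC", "TGGTAGAGA", "TGTCCGAC", "TGTCTC", "TGTGCCC", "TGTGCTC", "TGTGGGCCG"
Leaf count: 14

14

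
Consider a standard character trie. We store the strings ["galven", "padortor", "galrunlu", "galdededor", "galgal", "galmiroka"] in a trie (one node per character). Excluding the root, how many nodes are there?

35

For each word, the new-node count is its length minus the longest prefix already in the trie:
  "galven" → 6 new (g, a, l, v, e, n)
  "padortor" → 8 new (p, a, d, o, r, t, o, r)
  "galrunlu" → prefix "gal" already present; 5 new (r, u, n, l, u)
  "galdededor" → prefix "gal" already present; 7 new (d, e, d, e, d, o, r)
  "galgal" → prefix "gal" already present; 3 new (g, a, l)
  "galmiroka" → prefix "gal" already present; 6 new (m, i, r, o, k, a)
Total nodes = 6 + 8 + 5 + 7 + 3 + 6 = 35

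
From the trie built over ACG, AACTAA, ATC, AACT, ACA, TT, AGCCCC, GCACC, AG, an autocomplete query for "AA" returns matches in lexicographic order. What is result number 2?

AACTAA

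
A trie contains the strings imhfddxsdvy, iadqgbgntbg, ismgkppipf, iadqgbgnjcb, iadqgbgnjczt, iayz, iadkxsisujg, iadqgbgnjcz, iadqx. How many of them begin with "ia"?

Filter for entries beginning with "ia":
Matches: "iadkxsisujg", "iadqgbgnjcb", "iadqgbgnjcz", "iadqgbgnjczt", "iadqgbgntbg", "iadqx", "iayz"
Count: 7

7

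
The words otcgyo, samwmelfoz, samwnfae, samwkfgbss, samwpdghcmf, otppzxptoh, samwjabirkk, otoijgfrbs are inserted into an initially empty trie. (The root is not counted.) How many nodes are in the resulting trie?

56

Insert word by word; a character creates a node only if that edge doesn't already exist:
  "otcgyo" → 6 new (o, t, c, g, y, o)
  "samwmelfoz" → 10 new (s, a, m, w, m, e, l, f, o, z)
  "samwnfae" → prefix "samw" already present; 4 new (n, f, a, e)
  "samwkfgbss" → prefix "samw" already present; 6 new (k, f, g, b, s, s)
  "samwpdghcmf" → prefix "samw" already present; 7 new (p, d, g, h, c, m, f)
  "otppzxptoh" → prefix "ot" already present; 8 new (p, p, z, x, p, t, o, h)
  "samwjabirkk" → prefix "samw" already present; 7 new (j, a, b, i, r, k, k)
  "otoijgfrbs" → prefix "ot" already present; 8 new (o, i, j, g, f, r, b, s)
Total nodes = 6 + 10 + 4 + 6 + 7 + 8 + 7 + 8 = 56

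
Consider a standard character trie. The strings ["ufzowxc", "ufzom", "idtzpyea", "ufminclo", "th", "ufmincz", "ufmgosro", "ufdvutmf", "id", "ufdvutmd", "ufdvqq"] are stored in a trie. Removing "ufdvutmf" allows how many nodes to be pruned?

1

Walk "ufdvutmf" from the leaf back toward the root, removing each node that no remaining word uses.
The suffix "f" (1 node) is used only by "ufdvutmf"; the node for "ufdvutm" still has the child "d", so pruning stops there.
Nodes removed: 1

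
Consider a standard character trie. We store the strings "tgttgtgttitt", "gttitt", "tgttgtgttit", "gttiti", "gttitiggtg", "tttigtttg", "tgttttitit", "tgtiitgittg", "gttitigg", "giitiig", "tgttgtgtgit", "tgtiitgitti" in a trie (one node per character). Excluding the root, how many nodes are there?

Insert word by word; a character creates a node only if that edge doesn't already exist:
  "tgttgtgttitt" → 12 new (t, g, t, t, g, t, g, t, t, i, t, t)
  "gttitt" → 6 new (g, t, t, i, t, t)
  "tgttgtgttit" → prefix "tgttgtgttit" already present; 0 new (none)
  "gttiti" → prefix "gttit" already present; 1 new (i)
  "gttitiggtg" → prefix "gttiti" already present; 4 new (g, g, t, g)
  "tttigtttg" → prefix "t" already present; 8 new (t, t, i, g, t, t, t, g)
  "tgttttitit" → prefix "tgtt" already present; 6 new (t, t, i, t, i, t)
  "tgtiitgittg" → prefix "tgt" already present; 8 new (i, i, t, g, i, t, t, g)
  "gttitigg" → prefix "gttitigg" already present; 0 new (none)
  "giitiig" → prefix "g" already present; 6 new (i, i, t, i, i, g)
  "tgttgtgtgit" → prefix "tgttgtgt" already present; 3 new (g, i, t)
  "tgtiitgitti" → prefix "tgtiitgitt" already present; 1 new (i)
Total nodes = 12 + 6 + 0 + 1 + 4 + 8 + 6 + 8 + 0 + 6 + 3 + 1 = 55

55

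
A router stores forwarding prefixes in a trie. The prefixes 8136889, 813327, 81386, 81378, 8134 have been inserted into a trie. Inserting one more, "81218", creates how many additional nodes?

3

The longest prefix of "81218" already in the trie is "81" (length 2).
So 5 − 2 = 3 new nodes.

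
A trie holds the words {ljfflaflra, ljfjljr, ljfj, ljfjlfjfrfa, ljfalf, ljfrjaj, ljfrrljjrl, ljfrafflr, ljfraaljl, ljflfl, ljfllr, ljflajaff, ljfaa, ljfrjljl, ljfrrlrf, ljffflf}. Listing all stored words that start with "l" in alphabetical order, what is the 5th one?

Words with prefix "l", in lexicographic order: "ljfaa", "ljfalf", "ljffflf", "ljfflaflra", "ljfj", "ljfjlfjfrfa", "ljfjljr", "ljflajaff", "ljflfl", "ljfllr", "ljfraaljl", "ljfrafflr", "ljfrjaj", "ljfrjljl", "ljfrrljjrl", "ljfrrlrf"
Position 5: ljfj

ljfj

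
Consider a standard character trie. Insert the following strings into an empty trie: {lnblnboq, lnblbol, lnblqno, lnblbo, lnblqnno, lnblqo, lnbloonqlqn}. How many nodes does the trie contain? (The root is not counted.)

24

Count nodes per top-level branch (shared prefixes stored once):
  'l'-branch (lnblbo, lnblbol, lnblnboq, lnbloonqlqn, lnblqnno, lnblqno, lnblqo): 24 nodes
Sum: 24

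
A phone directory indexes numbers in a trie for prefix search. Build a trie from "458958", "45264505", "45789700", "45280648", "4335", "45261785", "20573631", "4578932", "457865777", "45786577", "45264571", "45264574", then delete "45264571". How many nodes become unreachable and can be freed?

A node on "45264571"'s path can go only if nothing else ends at it or branches off below it.
The suffix "1" (1 node) is used only by "45264571"; the node for "4526457" still has the child "4", so pruning stops there.
Nodes removed: 1

1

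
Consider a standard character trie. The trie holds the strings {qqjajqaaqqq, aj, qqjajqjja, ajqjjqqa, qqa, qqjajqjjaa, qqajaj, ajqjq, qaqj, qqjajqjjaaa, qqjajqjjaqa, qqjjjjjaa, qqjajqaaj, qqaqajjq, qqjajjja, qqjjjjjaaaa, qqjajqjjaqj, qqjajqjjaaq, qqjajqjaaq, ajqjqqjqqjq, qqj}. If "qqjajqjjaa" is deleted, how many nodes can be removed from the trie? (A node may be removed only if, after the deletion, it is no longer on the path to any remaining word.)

0

Walk "qqjajqjjaa" from the leaf back toward the root, removing each node that no remaining word uses.
Every node on "qqjajqjjaa" is still needed (e.g. by "qqjajqjjaaa"), so nothing is freed.
Nodes removed: 0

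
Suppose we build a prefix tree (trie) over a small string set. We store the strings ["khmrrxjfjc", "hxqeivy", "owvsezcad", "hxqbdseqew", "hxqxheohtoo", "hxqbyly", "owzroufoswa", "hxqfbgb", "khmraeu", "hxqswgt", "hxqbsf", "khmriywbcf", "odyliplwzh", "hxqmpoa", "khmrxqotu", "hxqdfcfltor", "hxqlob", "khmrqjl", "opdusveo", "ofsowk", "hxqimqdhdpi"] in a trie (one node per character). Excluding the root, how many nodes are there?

124

For each word, the new-node count is its length minus the longest prefix already in the trie:
  "khmrrxjfjc" → 10 new (k, h, m, r, r, x, j, f, j, c)
  "hxqeivy" → 7 new (h, x, q, e, i, v, y)
  "owvsezcad" → 9 new (o, w, v, s, e, z, c, a, d)
  "hxqbdseqew" → prefix "hxq" already present; 7 new (b, d, s, e, q, e, w)
  "hxqxheohtoo" → prefix "hxq" already present; 8 new (x, h, e, o, h, t, o, o)
  "hxqbyly" → prefix "hxqb" already present; 3 new (y, l, y)
  "owzroufoswa" → prefix "ow" already present; 9 new (z, r, o, u, f, o, s, w, a)
  "hxqfbgb" → prefix "hxq" already present; 4 new (f, b, g, b)
  "khmraeu" → prefix "khmr" already present; 3 new (a, e, u)
  "hxqswgt" → prefix "hxq" already present; 4 new (s, w, g, t)
  "hxqbsf" → prefix "hxqb" already present; 2 new (s, f)
  "khmriywbcf" → prefix "khmr" already present; 6 new (i, y, w, b, c, f)
  "odyliplwzh" → prefix "o" already present; 9 new (d, y, l, i, p, l, w, z, h)
  "hxqmpoa" → prefix "hxq" already present; 4 new (m, p, o, a)
  "khmrxqotu" → prefix "khmr" already present; 5 new (x, q, o, t, u)
  "hxqdfcfltor" → prefix "hxq" already present; 8 new (d, f, c, f, l, t, o, r)
  "hxqlob" → prefix "hxq" already present; 3 new (l, o, b)
  "khmrqjl" → prefix "khmr" already present; 3 new (q, j, l)
  "opdusveo" → prefix "o" already present; 7 new (p, d, u, s, v, e, o)
  "ofsowk" → prefix "o" already present; 5 new (f, s, o, w, k)
  "hxqimqdhdpi" → prefix "hxq" already present; 8 new (i, m, q, d, h, d, p, i)
Total nodes = 10 + 7 + 9 + 7 + 8 + 3 + 9 + 4 + 3 + 4 + 2 + 6 + 9 + 4 + 5 + 8 + 3 + 3 + 7 + 5 + 8 = 124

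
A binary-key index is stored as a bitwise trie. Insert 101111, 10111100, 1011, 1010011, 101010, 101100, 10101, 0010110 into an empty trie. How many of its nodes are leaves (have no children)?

A leaf is a node with no children — equivalently, the end of a word that is not a proper prefix of any other stored word.
Those words: "0010110", "1010011", "101010", "101100", "10111100"
Leaf count: 5

5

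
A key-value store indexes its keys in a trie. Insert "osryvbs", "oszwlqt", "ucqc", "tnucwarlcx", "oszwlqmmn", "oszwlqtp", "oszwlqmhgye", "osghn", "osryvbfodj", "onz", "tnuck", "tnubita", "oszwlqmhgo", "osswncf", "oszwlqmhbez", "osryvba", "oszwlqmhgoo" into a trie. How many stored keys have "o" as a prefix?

Filter for entries beginning with "o":
Words under "o": onz, osghn, osryvba, osryvbfodj, osryvbs, osswncf, oszwlqmhbez, oszwlqmhgo, oszwlqmhgoo, oszwlqmhgye, oszwlqmmn, oszwlqt, oszwlqtp
Count: 13

13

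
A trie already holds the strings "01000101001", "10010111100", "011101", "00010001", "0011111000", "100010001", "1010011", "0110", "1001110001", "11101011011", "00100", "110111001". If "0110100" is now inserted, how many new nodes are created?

Walking "0110100" from the root, the first 4 characters ("0110") follow existing edges; "1" is the first miss.
So 7 − 4 = 3 new nodes.

3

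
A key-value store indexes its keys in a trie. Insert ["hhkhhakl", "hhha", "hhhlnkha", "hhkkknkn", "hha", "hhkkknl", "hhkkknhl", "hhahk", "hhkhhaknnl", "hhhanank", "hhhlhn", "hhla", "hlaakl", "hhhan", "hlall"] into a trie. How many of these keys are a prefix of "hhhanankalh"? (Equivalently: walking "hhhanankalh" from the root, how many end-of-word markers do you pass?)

3

Walk "hhhanankalh" from the root; an end-of-word marker is hit whenever a stored word is a prefix of "hhhanankalh".
Prefixes of the query that are stored words: "hhha", "hhhan", "hhhanank"
Count: 3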